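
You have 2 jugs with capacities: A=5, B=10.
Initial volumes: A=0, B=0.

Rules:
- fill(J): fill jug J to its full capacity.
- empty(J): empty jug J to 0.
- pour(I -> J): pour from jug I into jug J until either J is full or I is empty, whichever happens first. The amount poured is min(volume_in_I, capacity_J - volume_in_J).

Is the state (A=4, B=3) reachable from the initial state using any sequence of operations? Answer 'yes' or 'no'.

BFS explored all 6 reachable states.
Reachable set includes: (0,0), (0,5), (0,10), (5,0), (5,5), (5,10)
Target (A=4, B=3) not in reachable set → no.

Answer: no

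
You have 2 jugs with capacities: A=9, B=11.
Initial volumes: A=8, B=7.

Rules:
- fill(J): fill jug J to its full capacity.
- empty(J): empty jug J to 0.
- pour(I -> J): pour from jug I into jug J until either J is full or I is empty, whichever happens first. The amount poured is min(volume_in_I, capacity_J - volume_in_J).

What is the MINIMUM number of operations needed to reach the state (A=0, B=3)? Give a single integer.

Answer: 8

Derivation:
BFS from (A=8, B=7). One shortest path:
  1. fill(A) -> (A=9 B=7)
  2. pour(A -> B) -> (A=5 B=11)
  3. empty(B) -> (A=5 B=0)
  4. pour(A -> B) -> (A=0 B=5)
  5. fill(A) -> (A=9 B=5)
  6. pour(A -> B) -> (A=3 B=11)
  7. empty(B) -> (A=3 B=0)
  8. pour(A -> B) -> (A=0 B=3)
Reached target in 8 moves.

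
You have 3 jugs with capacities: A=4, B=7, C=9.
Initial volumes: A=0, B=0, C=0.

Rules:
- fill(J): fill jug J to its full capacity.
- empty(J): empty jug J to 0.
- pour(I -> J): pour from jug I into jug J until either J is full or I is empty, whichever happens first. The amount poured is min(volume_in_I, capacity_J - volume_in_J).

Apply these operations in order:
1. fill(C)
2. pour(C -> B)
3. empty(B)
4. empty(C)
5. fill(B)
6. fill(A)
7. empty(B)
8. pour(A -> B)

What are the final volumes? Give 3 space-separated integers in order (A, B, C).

Answer: 0 4 0

Derivation:
Step 1: fill(C) -> (A=0 B=0 C=9)
Step 2: pour(C -> B) -> (A=0 B=7 C=2)
Step 3: empty(B) -> (A=0 B=0 C=2)
Step 4: empty(C) -> (A=0 B=0 C=0)
Step 5: fill(B) -> (A=0 B=7 C=0)
Step 6: fill(A) -> (A=4 B=7 C=0)
Step 7: empty(B) -> (A=4 B=0 C=0)
Step 8: pour(A -> B) -> (A=0 B=4 C=0)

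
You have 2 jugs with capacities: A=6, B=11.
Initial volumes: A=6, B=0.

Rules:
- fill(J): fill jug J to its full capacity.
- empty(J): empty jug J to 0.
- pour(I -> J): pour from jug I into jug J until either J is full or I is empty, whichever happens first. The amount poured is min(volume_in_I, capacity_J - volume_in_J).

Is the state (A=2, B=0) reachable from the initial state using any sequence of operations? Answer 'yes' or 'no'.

Answer: yes

Derivation:
BFS from (A=6, B=0):
  1. pour(A -> B) -> (A=0 B=6)
  2. fill(A) -> (A=6 B=6)
  3. pour(A -> B) -> (A=1 B=11)
  4. empty(B) -> (A=1 B=0)
  5. pour(A -> B) -> (A=0 B=1)
  6. fill(A) -> (A=6 B=1)
  7. pour(A -> B) -> (A=0 B=7)
  8. fill(A) -> (A=6 B=7)
  9. pour(A -> B) -> (A=2 B=11)
  10. empty(B) -> (A=2 B=0)
Target reached → yes.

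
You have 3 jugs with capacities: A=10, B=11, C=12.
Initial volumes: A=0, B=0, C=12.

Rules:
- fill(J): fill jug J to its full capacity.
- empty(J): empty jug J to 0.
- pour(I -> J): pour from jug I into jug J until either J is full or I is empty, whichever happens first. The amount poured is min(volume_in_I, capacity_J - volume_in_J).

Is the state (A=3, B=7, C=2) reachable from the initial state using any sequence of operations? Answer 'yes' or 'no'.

BFS explored all 726 reachable states.
Reachable set includes: (0,0,0), (0,0,1), (0,0,2), (0,0,3), (0,0,4), (0,0,5), (0,0,6), (0,0,7), (0,0,8), (0,0,9), (0,0,10), (0,0,11) ...
Target (A=3, B=7, C=2) not in reachable set → no.

Answer: no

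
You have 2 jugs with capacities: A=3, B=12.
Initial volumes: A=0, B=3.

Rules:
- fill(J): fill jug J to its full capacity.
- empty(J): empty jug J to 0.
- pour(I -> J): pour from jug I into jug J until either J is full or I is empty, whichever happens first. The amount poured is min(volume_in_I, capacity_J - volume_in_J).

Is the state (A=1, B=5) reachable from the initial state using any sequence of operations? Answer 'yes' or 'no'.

BFS explored all 10 reachable states.
Reachable set includes: (0,0), (0,3), (0,6), (0,9), (0,12), (3,0), (3,3), (3,6), (3,9), (3,12)
Target (A=1, B=5) not in reachable set → no.

Answer: no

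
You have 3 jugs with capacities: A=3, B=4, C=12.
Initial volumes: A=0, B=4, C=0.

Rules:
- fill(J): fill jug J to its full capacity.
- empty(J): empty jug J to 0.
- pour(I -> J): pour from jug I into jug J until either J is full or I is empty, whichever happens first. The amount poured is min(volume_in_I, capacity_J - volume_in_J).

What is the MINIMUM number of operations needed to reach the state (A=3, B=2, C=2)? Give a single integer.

BFS from (A=0, B=4, C=0). One shortest path:
  1. fill(A) -> (A=3 B=4 C=0)
  2. pour(A -> C) -> (A=0 B=4 C=3)
  3. pour(B -> A) -> (A=3 B=1 C=3)
  4. pour(A -> C) -> (A=0 B=1 C=6)
  5. pour(B -> A) -> (A=1 B=0 C=6)
  6. pour(C -> B) -> (A=1 B=4 C=2)
  7. pour(B -> A) -> (A=3 B=2 C=2)
Reached target in 7 moves.

Answer: 7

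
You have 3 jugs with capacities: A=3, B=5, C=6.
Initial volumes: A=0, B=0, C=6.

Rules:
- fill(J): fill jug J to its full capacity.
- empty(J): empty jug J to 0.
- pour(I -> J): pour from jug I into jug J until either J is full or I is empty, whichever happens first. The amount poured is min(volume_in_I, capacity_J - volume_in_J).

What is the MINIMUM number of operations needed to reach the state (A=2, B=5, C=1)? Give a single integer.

Answer: 5

Derivation:
BFS from (A=0, B=0, C=6). One shortest path:
  1. fill(B) -> (A=0 B=5 C=6)
  2. pour(B -> A) -> (A=3 B=2 C=6)
  3. empty(A) -> (A=0 B=2 C=6)
  4. pour(B -> A) -> (A=2 B=0 C=6)
  5. pour(C -> B) -> (A=2 B=5 C=1)
Reached target in 5 moves.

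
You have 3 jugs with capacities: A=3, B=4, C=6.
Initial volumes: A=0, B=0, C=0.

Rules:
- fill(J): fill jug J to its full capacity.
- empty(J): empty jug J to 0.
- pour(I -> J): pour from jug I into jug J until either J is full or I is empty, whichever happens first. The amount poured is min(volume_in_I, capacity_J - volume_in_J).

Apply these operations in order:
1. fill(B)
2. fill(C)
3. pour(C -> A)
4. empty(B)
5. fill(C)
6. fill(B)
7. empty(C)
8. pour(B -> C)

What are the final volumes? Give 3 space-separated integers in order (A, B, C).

Step 1: fill(B) -> (A=0 B=4 C=0)
Step 2: fill(C) -> (A=0 B=4 C=6)
Step 3: pour(C -> A) -> (A=3 B=4 C=3)
Step 4: empty(B) -> (A=3 B=0 C=3)
Step 5: fill(C) -> (A=3 B=0 C=6)
Step 6: fill(B) -> (A=3 B=4 C=6)
Step 7: empty(C) -> (A=3 B=4 C=0)
Step 8: pour(B -> C) -> (A=3 B=0 C=4)

Answer: 3 0 4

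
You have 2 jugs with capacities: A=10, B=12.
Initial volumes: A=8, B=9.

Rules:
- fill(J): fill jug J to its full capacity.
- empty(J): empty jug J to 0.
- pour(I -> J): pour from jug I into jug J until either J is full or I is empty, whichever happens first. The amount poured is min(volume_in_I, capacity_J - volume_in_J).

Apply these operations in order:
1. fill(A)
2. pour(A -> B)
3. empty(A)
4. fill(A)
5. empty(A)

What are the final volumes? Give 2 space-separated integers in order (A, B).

Answer: 0 12

Derivation:
Step 1: fill(A) -> (A=10 B=9)
Step 2: pour(A -> B) -> (A=7 B=12)
Step 3: empty(A) -> (A=0 B=12)
Step 4: fill(A) -> (A=10 B=12)
Step 5: empty(A) -> (A=0 B=12)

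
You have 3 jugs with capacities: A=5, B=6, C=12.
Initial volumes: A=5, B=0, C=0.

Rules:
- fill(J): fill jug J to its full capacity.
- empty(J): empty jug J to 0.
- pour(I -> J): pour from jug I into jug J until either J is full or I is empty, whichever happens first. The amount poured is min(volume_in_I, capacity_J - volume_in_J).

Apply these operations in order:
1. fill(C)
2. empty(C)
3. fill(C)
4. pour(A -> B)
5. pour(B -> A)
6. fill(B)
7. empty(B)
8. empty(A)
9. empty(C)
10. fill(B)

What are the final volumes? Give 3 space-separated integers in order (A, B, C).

Step 1: fill(C) -> (A=5 B=0 C=12)
Step 2: empty(C) -> (A=5 B=0 C=0)
Step 3: fill(C) -> (A=5 B=0 C=12)
Step 4: pour(A -> B) -> (A=0 B=5 C=12)
Step 5: pour(B -> A) -> (A=5 B=0 C=12)
Step 6: fill(B) -> (A=5 B=6 C=12)
Step 7: empty(B) -> (A=5 B=0 C=12)
Step 8: empty(A) -> (A=0 B=0 C=12)
Step 9: empty(C) -> (A=0 B=0 C=0)
Step 10: fill(B) -> (A=0 B=6 C=0)

Answer: 0 6 0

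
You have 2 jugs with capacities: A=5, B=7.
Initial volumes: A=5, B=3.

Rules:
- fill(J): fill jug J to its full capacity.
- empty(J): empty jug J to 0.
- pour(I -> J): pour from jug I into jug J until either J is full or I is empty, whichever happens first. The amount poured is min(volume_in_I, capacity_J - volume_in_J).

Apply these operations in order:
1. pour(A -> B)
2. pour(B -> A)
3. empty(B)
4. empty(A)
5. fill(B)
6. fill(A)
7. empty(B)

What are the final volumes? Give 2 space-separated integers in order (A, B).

Step 1: pour(A -> B) -> (A=1 B=7)
Step 2: pour(B -> A) -> (A=5 B=3)
Step 3: empty(B) -> (A=5 B=0)
Step 4: empty(A) -> (A=0 B=0)
Step 5: fill(B) -> (A=0 B=7)
Step 6: fill(A) -> (A=5 B=7)
Step 7: empty(B) -> (A=5 B=0)

Answer: 5 0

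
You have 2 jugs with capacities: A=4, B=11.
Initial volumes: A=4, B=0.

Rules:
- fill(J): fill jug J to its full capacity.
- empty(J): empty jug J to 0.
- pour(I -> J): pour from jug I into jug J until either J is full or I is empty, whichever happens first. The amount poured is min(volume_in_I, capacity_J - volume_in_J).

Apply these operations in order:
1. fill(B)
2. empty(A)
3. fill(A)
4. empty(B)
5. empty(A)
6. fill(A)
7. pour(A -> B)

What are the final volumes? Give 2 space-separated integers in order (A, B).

Answer: 0 4

Derivation:
Step 1: fill(B) -> (A=4 B=11)
Step 2: empty(A) -> (A=0 B=11)
Step 3: fill(A) -> (A=4 B=11)
Step 4: empty(B) -> (A=4 B=0)
Step 5: empty(A) -> (A=0 B=0)
Step 6: fill(A) -> (A=4 B=0)
Step 7: pour(A -> B) -> (A=0 B=4)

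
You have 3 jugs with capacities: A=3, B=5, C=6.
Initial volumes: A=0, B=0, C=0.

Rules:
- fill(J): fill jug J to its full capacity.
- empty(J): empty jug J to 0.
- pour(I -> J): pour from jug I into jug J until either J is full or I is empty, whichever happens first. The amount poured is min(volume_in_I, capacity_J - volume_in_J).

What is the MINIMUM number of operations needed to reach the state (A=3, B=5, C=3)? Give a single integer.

Answer: 3

Derivation:
BFS from (A=0, B=0, C=0). One shortest path:
  1. fill(B) -> (A=0 B=5 C=0)
  2. fill(C) -> (A=0 B=5 C=6)
  3. pour(C -> A) -> (A=3 B=5 C=3)
Reached target in 3 moves.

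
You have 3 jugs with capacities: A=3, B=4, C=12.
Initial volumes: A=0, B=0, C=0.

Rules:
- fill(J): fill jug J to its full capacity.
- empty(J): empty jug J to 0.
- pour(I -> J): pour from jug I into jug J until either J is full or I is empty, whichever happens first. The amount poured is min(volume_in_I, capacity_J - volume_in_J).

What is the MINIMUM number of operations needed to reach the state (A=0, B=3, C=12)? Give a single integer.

Answer: 3

Derivation:
BFS from (A=0, B=0, C=0). One shortest path:
  1. fill(A) -> (A=3 B=0 C=0)
  2. fill(C) -> (A=3 B=0 C=12)
  3. pour(A -> B) -> (A=0 B=3 C=12)
Reached target in 3 moves.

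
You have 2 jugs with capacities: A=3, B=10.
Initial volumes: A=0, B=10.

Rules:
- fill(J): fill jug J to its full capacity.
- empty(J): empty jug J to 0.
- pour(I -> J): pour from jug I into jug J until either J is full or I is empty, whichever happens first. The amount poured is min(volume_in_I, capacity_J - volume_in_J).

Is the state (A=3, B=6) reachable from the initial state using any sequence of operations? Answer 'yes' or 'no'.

BFS from (A=0, B=10):
  1. fill(A) -> (A=3 B=10)
  2. empty(B) -> (A=3 B=0)
  3. pour(A -> B) -> (A=0 B=3)
  4. fill(A) -> (A=3 B=3)
  5. pour(A -> B) -> (A=0 B=6)
  6. fill(A) -> (A=3 B=6)
Target reached → yes.

Answer: yes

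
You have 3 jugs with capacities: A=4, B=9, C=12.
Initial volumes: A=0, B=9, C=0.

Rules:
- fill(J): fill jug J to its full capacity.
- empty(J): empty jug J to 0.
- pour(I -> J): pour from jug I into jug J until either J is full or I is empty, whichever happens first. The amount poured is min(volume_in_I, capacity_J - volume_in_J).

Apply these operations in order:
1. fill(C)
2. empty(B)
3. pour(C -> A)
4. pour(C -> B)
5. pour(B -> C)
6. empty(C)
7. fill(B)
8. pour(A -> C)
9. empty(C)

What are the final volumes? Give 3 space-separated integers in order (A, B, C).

Answer: 0 9 0

Derivation:
Step 1: fill(C) -> (A=0 B=9 C=12)
Step 2: empty(B) -> (A=0 B=0 C=12)
Step 3: pour(C -> A) -> (A=4 B=0 C=8)
Step 4: pour(C -> B) -> (A=4 B=8 C=0)
Step 5: pour(B -> C) -> (A=4 B=0 C=8)
Step 6: empty(C) -> (A=4 B=0 C=0)
Step 7: fill(B) -> (A=4 B=9 C=0)
Step 8: pour(A -> C) -> (A=0 B=9 C=4)
Step 9: empty(C) -> (A=0 B=9 C=0)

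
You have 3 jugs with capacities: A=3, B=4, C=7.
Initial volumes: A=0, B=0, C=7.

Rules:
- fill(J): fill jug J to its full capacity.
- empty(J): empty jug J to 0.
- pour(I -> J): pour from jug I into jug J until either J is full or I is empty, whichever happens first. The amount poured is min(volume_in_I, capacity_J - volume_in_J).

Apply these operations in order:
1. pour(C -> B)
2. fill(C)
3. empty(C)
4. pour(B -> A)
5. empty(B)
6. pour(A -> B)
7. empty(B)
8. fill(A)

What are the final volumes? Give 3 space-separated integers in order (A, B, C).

Answer: 3 0 0

Derivation:
Step 1: pour(C -> B) -> (A=0 B=4 C=3)
Step 2: fill(C) -> (A=0 B=4 C=7)
Step 3: empty(C) -> (A=0 B=4 C=0)
Step 4: pour(B -> A) -> (A=3 B=1 C=0)
Step 5: empty(B) -> (A=3 B=0 C=0)
Step 6: pour(A -> B) -> (A=0 B=3 C=0)
Step 7: empty(B) -> (A=0 B=0 C=0)
Step 8: fill(A) -> (A=3 B=0 C=0)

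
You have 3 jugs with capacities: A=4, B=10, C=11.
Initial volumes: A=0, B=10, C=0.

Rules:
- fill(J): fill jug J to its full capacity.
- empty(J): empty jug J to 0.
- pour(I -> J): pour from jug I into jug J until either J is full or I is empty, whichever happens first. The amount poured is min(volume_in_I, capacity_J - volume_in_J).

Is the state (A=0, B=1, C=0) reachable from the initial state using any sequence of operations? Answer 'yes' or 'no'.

Answer: yes

Derivation:
BFS from (A=0, B=10, C=0):
  1. empty(B) -> (A=0 B=0 C=0)
  2. fill(C) -> (A=0 B=0 C=11)
  3. pour(C -> B) -> (A=0 B=10 C=1)
  4. empty(B) -> (A=0 B=0 C=1)
  5. pour(C -> B) -> (A=0 B=1 C=0)
Target reached → yes.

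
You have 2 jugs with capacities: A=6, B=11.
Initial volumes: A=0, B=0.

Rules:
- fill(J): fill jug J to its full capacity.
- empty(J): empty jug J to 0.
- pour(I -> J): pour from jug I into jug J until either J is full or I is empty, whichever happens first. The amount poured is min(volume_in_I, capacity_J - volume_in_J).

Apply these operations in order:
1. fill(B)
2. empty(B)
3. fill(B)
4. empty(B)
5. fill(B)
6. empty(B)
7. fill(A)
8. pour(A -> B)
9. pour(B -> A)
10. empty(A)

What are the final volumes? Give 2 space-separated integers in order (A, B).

Answer: 0 0

Derivation:
Step 1: fill(B) -> (A=0 B=11)
Step 2: empty(B) -> (A=0 B=0)
Step 3: fill(B) -> (A=0 B=11)
Step 4: empty(B) -> (A=0 B=0)
Step 5: fill(B) -> (A=0 B=11)
Step 6: empty(B) -> (A=0 B=0)
Step 7: fill(A) -> (A=6 B=0)
Step 8: pour(A -> B) -> (A=0 B=6)
Step 9: pour(B -> A) -> (A=6 B=0)
Step 10: empty(A) -> (A=0 B=0)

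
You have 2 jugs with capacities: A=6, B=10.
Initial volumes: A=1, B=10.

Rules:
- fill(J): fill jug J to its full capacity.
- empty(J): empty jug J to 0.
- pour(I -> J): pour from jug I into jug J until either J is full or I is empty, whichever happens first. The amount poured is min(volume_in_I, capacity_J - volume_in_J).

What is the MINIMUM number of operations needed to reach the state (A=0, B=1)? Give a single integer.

BFS from (A=1, B=10). One shortest path:
  1. empty(B) -> (A=1 B=0)
  2. pour(A -> B) -> (A=0 B=1)
Reached target in 2 moves.

Answer: 2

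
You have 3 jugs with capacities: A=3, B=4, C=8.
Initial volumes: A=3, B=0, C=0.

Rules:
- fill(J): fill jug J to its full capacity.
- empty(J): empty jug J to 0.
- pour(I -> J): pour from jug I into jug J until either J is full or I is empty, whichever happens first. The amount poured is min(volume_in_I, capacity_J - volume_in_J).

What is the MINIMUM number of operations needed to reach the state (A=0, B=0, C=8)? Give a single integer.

BFS from (A=3, B=0, C=0). One shortest path:
  1. empty(A) -> (A=0 B=0 C=0)
  2. fill(C) -> (A=0 B=0 C=8)
Reached target in 2 moves.

Answer: 2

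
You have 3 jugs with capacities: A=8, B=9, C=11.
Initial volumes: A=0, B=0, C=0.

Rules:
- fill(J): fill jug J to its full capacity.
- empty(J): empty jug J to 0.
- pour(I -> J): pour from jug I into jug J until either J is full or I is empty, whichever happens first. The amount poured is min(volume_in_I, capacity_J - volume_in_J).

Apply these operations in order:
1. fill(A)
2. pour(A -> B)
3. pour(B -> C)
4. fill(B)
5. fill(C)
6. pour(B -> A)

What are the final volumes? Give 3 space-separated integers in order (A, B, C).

Step 1: fill(A) -> (A=8 B=0 C=0)
Step 2: pour(A -> B) -> (A=0 B=8 C=0)
Step 3: pour(B -> C) -> (A=0 B=0 C=8)
Step 4: fill(B) -> (A=0 B=9 C=8)
Step 5: fill(C) -> (A=0 B=9 C=11)
Step 6: pour(B -> A) -> (A=8 B=1 C=11)

Answer: 8 1 11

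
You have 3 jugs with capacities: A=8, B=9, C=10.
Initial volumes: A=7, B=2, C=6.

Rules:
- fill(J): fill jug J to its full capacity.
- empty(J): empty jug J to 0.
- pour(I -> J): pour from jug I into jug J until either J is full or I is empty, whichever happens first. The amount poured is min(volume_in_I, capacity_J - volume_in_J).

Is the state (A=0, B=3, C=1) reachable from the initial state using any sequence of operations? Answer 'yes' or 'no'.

Answer: yes

Derivation:
BFS from (A=7, B=2, C=6):
  1. empty(B) -> (A=7 B=0 C=6)
  2. pour(A -> C) -> (A=3 B=0 C=10)
  3. pour(C -> B) -> (A=3 B=9 C=1)
  4. empty(B) -> (A=3 B=0 C=1)
  5. pour(A -> B) -> (A=0 B=3 C=1)
Target reached → yes.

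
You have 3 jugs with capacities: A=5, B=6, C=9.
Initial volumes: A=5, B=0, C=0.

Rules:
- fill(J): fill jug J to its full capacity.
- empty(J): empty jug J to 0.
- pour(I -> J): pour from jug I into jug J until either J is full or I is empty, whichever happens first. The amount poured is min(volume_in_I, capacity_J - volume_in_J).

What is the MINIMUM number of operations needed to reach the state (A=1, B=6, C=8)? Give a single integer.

Answer: 6

Derivation:
BFS from (A=5, B=0, C=0). One shortest path:
  1. pour(A -> B) -> (A=0 B=5 C=0)
  2. fill(A) -> (A=5 B=5 C=0)
  3. pour(A -> C) -> (A=0 B=5 C=5)
  4. fill(A) -> (A=5 B=5 C=5)
  5. pour(A -> C) -> (A=1 B=5 C=9)
  6. pour(C -> B) -> (A=1 B=6 C=8)
Reached target in 6 moves.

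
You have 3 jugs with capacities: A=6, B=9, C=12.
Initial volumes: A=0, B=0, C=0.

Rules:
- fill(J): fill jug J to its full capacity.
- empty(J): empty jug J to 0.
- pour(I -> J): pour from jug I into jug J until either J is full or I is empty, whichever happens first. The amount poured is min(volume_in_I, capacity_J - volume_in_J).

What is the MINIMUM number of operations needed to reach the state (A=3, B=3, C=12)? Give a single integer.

BFS from (A=0, B=0, C=0). One shortest path:
  1. fill(B) -> (A=0 B=9 C=0)
  2. pour(B -> C) -> (A=0 B=0 C=9)
  3. fill(B) -> (A=0 B=9 C=9)
  4. pour(B -> A) -> (A=6 B=3 C=9)
  5. pour(A -> C) -> (A=3 B=3 C=12)
Reached target in 5 moves.

Answer: 5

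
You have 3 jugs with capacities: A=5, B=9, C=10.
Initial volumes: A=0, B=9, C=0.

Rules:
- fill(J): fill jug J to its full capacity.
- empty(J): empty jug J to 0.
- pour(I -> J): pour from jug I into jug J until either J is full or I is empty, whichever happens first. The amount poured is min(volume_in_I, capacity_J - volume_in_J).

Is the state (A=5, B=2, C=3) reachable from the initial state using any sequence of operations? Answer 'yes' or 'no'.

Answer: yes

Derivation:
BFS from (A=0, B=9, C=0):
  1. fill(A) -> (A=5 B=9 C=0)
  2. pour(B -> C) -> (A=5 B=0 C=9)
  3. pour(A -> C) -> (A=4 B=0 C=10)
  4. pour(C -> B) -> (A=4 B=9 C=1)
  5. empty(B) -> (A=4 B=0 C=1)
  6. pour(C -> B) -> (A=4 B=1 C=0)
  7. fill(C) -> (A=4 B=1 C=10)
  8. pour(C -> B) -> (A=4 B=9 C=2)
  9. pour(B -> A) -> (A=5 B=8 C=2)
  10. empty(A) -> (A=0 B=8 C=2)
  11. pour(C -> A) -> (A=2 B=8 C=0)
  12. pour(B -> C) -> (A=2 B=0 C=8)
  13. pour(A -> B) -> (A=0 B=2 C=8)
  14. pour(C -> A) -> (A=5 B=2 C=3)
Target reached → yes.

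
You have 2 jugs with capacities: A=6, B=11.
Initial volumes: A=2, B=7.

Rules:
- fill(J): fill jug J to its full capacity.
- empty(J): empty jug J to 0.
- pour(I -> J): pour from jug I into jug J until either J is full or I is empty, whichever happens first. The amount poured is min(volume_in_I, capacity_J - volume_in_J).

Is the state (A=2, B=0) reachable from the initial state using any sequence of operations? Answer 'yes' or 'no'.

BFS from (A=2, B=7):
  1. empty(B) -> (A=2 B=0)
Target reached → yes.

Answer: yes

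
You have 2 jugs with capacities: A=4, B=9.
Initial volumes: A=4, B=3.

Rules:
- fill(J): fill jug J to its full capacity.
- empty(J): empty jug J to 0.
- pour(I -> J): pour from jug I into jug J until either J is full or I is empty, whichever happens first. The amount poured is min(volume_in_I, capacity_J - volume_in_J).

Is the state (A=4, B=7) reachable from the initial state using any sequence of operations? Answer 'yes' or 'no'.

Answer: yes

Derivation:
BFS from (A=4, B=3):
  1. pour(A -> B) -> (A=0 B=7)
  2. fill(A) -> (A=4 B=7)
Target reached → yes.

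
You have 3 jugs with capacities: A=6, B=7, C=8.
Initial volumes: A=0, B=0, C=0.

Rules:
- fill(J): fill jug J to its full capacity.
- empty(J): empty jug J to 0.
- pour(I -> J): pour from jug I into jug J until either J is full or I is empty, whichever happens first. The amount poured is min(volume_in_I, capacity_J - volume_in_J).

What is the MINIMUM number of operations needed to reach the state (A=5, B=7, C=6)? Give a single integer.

BFS from (A=0, B=0, C=0). One shortest path:
  1. fill(A) -> (A=6 B=0 C=0)
  2. pour(A -> B) -> (A=0 B=6 C=0)
  3. fill(A) -> (A=6 B=6 C=0)
  4. pour(A -> C) -> (A=0 B=6 C=6)
  5. fill(A) -> (A=6 B=6 C=6)
  6. pour(A -> B) -> (A=5 B=7 C=6)
Reached target in 6 moves.

Answer: 6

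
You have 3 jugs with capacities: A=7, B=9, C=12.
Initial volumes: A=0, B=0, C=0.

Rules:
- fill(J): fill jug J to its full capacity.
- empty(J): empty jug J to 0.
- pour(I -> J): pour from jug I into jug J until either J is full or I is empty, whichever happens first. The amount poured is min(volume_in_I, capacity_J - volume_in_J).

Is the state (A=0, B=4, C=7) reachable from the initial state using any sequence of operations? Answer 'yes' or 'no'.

BFS from (A=0, B=0, C=0):
  1. fill(A) -> (A=7 B=0 C=0)
  2. fill(B) -> (A=7 B=9 C=0)
  3. pour(A -> C) -> (A=0 B=9 C=7)
  4. fill(A) -> (A=7 B=9 C=7)
  5. pour(B -> C) -> (A=7 B=4 C=12)
  6. empty(C) -> (A=7 B=4 C=0)
  7. pour(A -> C) -> (A=0 B=4 C=7)
Target reached → yes.

Answer: yes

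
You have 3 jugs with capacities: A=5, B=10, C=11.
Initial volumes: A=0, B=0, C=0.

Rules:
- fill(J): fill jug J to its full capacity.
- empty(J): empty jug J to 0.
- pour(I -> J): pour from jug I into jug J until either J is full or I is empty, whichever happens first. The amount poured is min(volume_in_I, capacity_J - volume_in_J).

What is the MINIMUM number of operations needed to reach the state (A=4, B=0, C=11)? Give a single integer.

BFS from (A=0, B=0, C=0). One shortest path:
  1. fill(A) -> (A=5 B=0 C=0)
  2. fill(B) -> (A=5 B=10 C=0)
  3. pour(B -> C) -> (A=5 B=0 C=10)
  4. pour(A -> C) -> (A=4 B=0 C=11)
Reached target in 4 moves.

Answer: 4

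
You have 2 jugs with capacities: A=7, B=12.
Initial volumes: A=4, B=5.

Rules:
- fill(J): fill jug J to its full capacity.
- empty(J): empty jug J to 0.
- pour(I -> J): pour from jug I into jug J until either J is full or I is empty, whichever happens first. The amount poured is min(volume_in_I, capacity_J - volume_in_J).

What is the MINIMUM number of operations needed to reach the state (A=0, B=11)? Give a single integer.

BFS from (A=4, B=5). One shortest path:
  1. empty(B) -> (A=4 B=0)
  2. pour(A -> B) -> (A=0 B=4)
  3. fill(A) -> (A=7 B=4)
  4. pour(A -> B) -> (A=0 B=11)
Reached target in 4 moves.

Answer: 4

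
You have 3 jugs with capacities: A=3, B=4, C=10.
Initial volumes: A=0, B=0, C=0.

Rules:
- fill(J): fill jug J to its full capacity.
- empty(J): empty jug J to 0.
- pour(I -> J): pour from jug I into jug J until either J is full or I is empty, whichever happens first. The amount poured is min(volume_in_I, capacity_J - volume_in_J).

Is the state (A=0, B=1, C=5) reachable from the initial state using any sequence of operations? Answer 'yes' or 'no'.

Answer: yes

Derivation:
BFS from (A=0, B=0, C=0):
  1. fill(C) -> (A=0 B=0 C=10)
  2. pour(C -> B) -> (A=0 B=4 C=6)
  3. empty(B) -> (A=0 B=0 C=6)
  4. pour(C -> B) -> (A=0 B=4 C=2)
  5. pour(B -> A) -> (A=3 B=1 C=2)
  6. pour(A -> C) -> (A=0 B=1 C=5)
Target reached → yes.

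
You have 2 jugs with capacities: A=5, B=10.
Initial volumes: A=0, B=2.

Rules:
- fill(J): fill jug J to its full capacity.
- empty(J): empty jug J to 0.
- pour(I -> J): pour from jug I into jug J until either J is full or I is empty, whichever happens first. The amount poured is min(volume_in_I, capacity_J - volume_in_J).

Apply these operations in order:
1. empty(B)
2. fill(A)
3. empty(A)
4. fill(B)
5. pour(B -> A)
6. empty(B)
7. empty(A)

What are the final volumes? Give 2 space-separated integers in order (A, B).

Step 1: empty(B) -> (A=0 B=0)
Step 2: fill(A) -> (A=5 B=0)
Step 3: empty(A) -> (A=0 B=0)
Step 4: fill(B) -> (A=0 B=10)
Step 5: pour(B -> A) -> (A=5 B=5)
Step 6: empty(B) -> (A=5 B=0)
Step 7: empty(A) -> (A=0 B=0)

Answer: 0 0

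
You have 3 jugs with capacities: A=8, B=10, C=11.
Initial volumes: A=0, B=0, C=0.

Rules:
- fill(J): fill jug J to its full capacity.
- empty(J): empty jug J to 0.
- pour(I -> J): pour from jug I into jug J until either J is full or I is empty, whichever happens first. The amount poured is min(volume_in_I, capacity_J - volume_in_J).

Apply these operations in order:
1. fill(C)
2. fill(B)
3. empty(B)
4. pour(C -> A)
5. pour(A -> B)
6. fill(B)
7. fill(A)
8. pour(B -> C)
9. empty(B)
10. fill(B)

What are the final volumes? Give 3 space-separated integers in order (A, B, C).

Step 1: fill(C) -> (A=0 B=0 C=11)
Step 2: fill(B) -> (A=0 B=10 C=11)
Step 3: empty(B) -> (A=0 B=0 C=11)
Step 4: pour(C -> A) -> (A=8 B=0 C=3)
Step 5: pour(A -> B) -> (A=0 B=8 C=3)
Step 6: fill(B) -> (A=0 B=10 C=3)
Step 7: fill(A) -> (A=8 B=10 C=3)
Step 8: pour(B -> C) -> (A=8 B=2 C=11)
Step 9: empty(B) -> (A=8 B=0 C=11)
Step 10: fill(B) -> (A=8 B=10 C=11)

Answer: 8 10 11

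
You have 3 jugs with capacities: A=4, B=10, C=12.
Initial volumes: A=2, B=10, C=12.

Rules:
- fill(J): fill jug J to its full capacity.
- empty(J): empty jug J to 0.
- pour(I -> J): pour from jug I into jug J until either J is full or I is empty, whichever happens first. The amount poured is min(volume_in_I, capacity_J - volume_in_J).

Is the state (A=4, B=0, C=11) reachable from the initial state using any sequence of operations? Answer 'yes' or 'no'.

BFS explored all 106 reachable states.
Reachable set includes: (0,0,0), (0,0,2), (0,0,4), (0,0,6), (0,0,8), (0,0,10), (0,0,12), (0,2,0), (0,2,2), (0,2,4), (0,2,6), (0,2,8) ...
Target (A=4, B=0, C=11) not in reachable set → no.

Answer: no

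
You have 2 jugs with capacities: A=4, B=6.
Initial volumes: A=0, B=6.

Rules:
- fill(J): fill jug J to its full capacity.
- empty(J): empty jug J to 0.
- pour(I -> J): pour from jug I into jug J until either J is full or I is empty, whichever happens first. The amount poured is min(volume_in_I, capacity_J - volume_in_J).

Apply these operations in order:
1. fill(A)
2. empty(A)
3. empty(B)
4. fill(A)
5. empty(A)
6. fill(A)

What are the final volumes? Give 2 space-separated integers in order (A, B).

Step 1: fill(A) -> (A=4 B=6)
Step 2: empty(A) -> (A=0 B=6)
Step 3: empty(B) -> (A=0 B=0)
Step 4: fill(A) -> (A=4 B=0)
Step 5: empty(A) -> (A=0 B=0)
Step 6: fill(A) -> (A=4 B=0)

Answer: 4 0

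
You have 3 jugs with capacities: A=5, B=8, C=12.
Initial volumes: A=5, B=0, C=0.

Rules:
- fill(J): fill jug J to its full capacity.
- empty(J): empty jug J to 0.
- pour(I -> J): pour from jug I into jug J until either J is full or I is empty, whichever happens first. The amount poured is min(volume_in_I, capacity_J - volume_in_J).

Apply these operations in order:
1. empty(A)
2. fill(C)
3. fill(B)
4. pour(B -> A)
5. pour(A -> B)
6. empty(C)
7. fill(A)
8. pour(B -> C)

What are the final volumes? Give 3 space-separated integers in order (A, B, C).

Step 1: empty(A) -> (A=0 B=0 C=0)
Step 2: fill(C) -> (A=0 B=0 C=12)
Step 3: fill(B) -> (A=0 B=8 C=12)
Step 4: pour(B -> A) -> (A=5 B=3 C=12)
Step 5: pour(A -> B) -> (A=0 B=8 C=12)
Step 6: empty(C) -> (A=0 B=8 C=0)
Step 7: fill(A) -> (A=5 B=8 C=0)
Step 8: pour(B -> C) -> (A=5 B=0 C=8)

Answer: 5 0 8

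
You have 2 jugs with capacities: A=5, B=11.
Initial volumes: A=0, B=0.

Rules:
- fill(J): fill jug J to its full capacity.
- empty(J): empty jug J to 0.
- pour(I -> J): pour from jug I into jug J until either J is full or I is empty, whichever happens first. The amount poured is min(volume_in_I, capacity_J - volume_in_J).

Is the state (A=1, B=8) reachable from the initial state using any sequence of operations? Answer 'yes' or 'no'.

BFS explored all 32 reachable states.
Reachable set includes: (0,0), (0,1), (0,2), (0,3), (0,4), (0,5), (0,6), (0,7), (0,8), (0,9), (0,10), (0,11) ...
Target (A=1, B=8) not in reachable set → no.

Answer: no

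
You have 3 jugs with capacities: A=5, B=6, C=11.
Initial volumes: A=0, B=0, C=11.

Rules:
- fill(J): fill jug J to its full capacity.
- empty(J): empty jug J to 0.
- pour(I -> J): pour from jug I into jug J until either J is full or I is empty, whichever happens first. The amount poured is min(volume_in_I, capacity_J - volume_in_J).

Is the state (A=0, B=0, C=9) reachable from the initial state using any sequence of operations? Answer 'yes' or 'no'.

BFS from (A=0, B=0, C=11):
  1. fill(A) -> (A=5 B=0 C=11)
  2. pour(A -> B) -> (A=0 B=5 C=11)
  3. fill(A) -> (A=5 B=5 C=11)
  4. pour(A -> B) -> (A=4 B=6 C=11)
  5. empty(B) -> (A=4 B=0 C=11)
  6. pour(A -> B) -> (A=0 B=4 C=11)
  7. pour(C -> B) -> (A=0 B=6 C=9)
  8. empty(B) -> (A=0 B=0 C=9)
Target reached → yes.

Answer: yes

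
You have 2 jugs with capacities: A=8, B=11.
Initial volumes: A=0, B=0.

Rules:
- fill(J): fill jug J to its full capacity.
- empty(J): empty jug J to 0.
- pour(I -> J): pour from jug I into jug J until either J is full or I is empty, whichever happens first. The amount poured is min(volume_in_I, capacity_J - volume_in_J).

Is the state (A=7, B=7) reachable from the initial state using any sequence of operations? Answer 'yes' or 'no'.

Answer: no

Derivation:
BFS explored all 38 reachable states.
Reachable set includes: (0,0), (0,1), (0,2), (0,3), (0,4), (0,5), (0,6), (0,7), (0,8), (0,9), (0,10), (0,11) ...
Target (A=7, B=7) not in reachable set → no.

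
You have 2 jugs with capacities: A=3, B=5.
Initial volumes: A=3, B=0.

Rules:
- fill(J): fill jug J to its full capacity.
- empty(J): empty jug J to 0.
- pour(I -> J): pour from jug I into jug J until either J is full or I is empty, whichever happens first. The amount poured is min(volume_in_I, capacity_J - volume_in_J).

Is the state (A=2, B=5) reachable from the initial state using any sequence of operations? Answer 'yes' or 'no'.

BFS from (A=3, B=0):
  1. empty(A) -> (A=0 B=0)
  2. fill(B) -> (A=0 B=5)
  3. pour(B -> A) -> (A=3 B=2)
  4. empty(A) -> (A=0 B=2)
  5. pour(B -> A) -> (A=2 B=0)
  6. fill(B) -> (A=2 B=5)
Target reached → yes.

Answer: yes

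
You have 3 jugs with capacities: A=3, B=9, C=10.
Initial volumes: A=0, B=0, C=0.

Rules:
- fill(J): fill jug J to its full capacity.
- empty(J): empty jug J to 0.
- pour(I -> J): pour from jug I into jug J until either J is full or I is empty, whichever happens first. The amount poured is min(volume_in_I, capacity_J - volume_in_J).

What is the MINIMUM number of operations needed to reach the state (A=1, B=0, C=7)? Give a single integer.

Answer: 8

Derivation:
BFS from (A=0, B=0, C=0). One shortest path:
  1. fill(C) -> (A=0 B=0 C=10)
  2. pour(C -> A) -> (A=3 B=0 C=7)
  3. empty(A) -> (A=0 B=0 C=7)
  4. pour(C -> B) -> (A=0 B=7 C=0)
  5. fill(C) -> (A=0 B=7 C=10)
  6. pour(C -> A) -> (A=3 B=7 C=7)
  7. pour(A -> B) -> (A=1 B=9 C=7)
  8. empty(B) -> (A=1 B=0 C=7)
Reached target in 8 moves.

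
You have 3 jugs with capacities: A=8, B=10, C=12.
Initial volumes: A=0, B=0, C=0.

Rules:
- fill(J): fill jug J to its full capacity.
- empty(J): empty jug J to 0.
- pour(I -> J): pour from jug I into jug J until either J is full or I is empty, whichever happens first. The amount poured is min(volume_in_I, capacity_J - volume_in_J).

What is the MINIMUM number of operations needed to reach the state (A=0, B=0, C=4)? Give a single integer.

BFS from (A=0, B=0, C=0). One shortest path:
  1. fill(C) -> (A=0 B=0 C=12)
  2. pour(C -> A) -> (A=8 B=0 C=4)
  3. empty(A) -> (A=0 B=0 C=4)
Reached target in 3 moves.

Answer: 3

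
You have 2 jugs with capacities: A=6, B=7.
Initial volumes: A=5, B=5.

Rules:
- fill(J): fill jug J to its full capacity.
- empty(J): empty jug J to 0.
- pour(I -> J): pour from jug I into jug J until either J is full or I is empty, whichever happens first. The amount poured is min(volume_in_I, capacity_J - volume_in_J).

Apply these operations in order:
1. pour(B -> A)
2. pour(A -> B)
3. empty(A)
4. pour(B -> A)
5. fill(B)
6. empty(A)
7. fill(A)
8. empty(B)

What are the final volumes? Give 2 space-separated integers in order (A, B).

Step 1: pour(B -> A) -> (A=6 B=4)
Step 2: pour(A -> B) -> (A=3 B=7)
Step 3: empty(A) -> (A=0 B=7)
Step 4: pour(B -> A) -> (A=6 B=1)
Step 5: fill(B) -> (A=6 B=7)
Step 6: empty(A) -> (A=0 B=7)
Step 7: fill(A) -> (A=6 B=7)
Step 8: empty(B) -> (A=6 B=0)

Answer: 6 0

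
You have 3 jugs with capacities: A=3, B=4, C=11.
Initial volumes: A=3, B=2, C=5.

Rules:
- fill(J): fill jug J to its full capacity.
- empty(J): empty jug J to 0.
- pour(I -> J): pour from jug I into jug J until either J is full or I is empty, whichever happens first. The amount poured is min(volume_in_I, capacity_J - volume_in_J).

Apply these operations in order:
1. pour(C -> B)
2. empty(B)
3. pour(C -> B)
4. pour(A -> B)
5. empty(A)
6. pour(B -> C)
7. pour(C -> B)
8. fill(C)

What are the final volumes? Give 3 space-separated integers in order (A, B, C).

Step 1: pour(C -> B) -> (A=3 B=4 C=3)
Step 2: empty(B) -> (A=3 B=0 C=3)
Step 3: pour(C -> B) -> (A=3 B=3 C=0)
Step 4: pour(A -> B) -> (A=2 B=4 C=0)
Step 5: empty(A) -> (A=0 B=4 C=0)
Step 6: pour(B -> C) -> (A=0 B=0 C=4)
Step 7: pour(C -> B) -> (A=0 B=4 C=0)
Step 8: fill(C) -> (A=0 B=4 C=11)

Answer: 0 4 11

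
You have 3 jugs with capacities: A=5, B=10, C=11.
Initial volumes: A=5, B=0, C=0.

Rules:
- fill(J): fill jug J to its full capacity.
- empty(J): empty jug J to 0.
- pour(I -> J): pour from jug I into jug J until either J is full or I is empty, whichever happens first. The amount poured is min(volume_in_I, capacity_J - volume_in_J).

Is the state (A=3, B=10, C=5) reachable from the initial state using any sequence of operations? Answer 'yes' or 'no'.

Answer: yes

Derivation:
BFS from (A=5, B=0, C=0):
  1. fill(B) -> (A=5 B=10 C=0)
  2. pour(A -> C) -> (A=0 B=10 C=5)
  3. fill(A) -> (A=5 B=10 C=5)
  4. pour(B -> C) -> (A=5 B=4 C=11)
  5. empty(C) -> (A=5 B=4 C=0)
  6. pour(B -> C) -> (A=5 B=0 C=4)
  7. fill(B) -> (A=5 B=10 C=4)
  8. pour(B -> C) -> (A=5 B=3 C=11)
  9. empty(C) -> (A=5 B=3 C=0)
  10. pour(A -> C) -> (A=0 B=3 C=5)
  11. pour(B -> A) -> (A=3 B=0 C=5)
  12. fill(B) -> (A=3 B=10 C=5)
Target reached → yes.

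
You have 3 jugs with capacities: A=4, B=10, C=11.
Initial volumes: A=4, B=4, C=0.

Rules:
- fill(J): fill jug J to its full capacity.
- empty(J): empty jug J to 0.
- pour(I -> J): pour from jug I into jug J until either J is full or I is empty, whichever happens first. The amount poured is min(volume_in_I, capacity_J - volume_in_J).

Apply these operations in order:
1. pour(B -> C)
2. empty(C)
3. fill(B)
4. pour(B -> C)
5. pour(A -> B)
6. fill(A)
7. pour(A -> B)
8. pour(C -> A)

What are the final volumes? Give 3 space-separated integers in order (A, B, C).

Step 1: pour(B -> C) -> (A=4 B=0 C=4)
Step 2: empty(C) -> (A=4 B=0 C=0)
Step 3: fill(B) -> (A=4 B=10 C=0)
Step 4: pour(B -> C) -> (A=4 B=0 C=10)
Step 5: pour(A -> B) -> (A=0 B=4 C=10)
Step 6: fill(A) -> (A=4 B=4 C=10)
Step 7: pour(A -> B) -> (A=0 B=8 C=10)
Step 8: pour(C -> A) -> (A=4 B=8 C=6)

Answer: 4 8 6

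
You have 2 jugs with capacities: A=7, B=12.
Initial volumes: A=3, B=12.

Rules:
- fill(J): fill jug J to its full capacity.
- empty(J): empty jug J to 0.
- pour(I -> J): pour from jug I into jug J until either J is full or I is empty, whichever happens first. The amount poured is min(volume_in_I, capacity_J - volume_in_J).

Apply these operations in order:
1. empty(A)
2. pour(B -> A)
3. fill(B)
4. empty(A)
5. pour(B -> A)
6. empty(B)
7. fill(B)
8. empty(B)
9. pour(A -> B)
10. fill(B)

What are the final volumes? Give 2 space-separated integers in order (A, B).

Answer: 0 12

Derivation:
Step 1: empty(A) -> (A=0 B=12)
Step 2: pour(B -> A) -> (A=7 B=5)
Step 3: fill(B) -> (A=7 B=12)
Step 4: empty(A) -> (A=0 B=12)
Step 5: pour(B -> A) -> (A=7 B=5)
Step 6: empty(B) -> (A=7 B=0)
Step 7: fill(B) -> (A=7 B=12)
Step 8: empty(B) -> (A=7 B=0)
Step 9: pour(A -> B) -> (A=0 B=7)
Step 10: fill(B) -> (A=0 B=12)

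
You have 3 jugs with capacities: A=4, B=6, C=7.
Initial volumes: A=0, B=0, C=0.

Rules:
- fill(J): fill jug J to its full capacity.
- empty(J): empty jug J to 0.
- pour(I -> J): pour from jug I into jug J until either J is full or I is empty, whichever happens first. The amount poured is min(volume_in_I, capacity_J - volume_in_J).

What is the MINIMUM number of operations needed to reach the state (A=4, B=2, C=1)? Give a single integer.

BFS from (A=0, B=0, C=0). One shortest path:
  1. fill(C) -> (A=0 B=0 C=7)
  2. pour(C -> B) -> (A=0 B=6 C=1)
  3. pour(B -> A) -> (A=4 B=2 C=1)
Reached target in 3 moves.

Answer: 3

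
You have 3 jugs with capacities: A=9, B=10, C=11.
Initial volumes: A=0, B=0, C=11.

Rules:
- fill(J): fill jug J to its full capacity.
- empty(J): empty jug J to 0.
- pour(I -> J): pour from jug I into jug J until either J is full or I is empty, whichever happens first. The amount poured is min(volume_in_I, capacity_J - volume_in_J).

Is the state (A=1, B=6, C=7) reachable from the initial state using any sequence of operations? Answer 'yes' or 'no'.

BFS explored all 600 reachable states.
Reachable set includes: (0,0,0), (0,0,1), (0,0,2), (0,0,3), (0,0,4), (0,0,5), (0,0,6), (0,0,7), (0,0,8), (0,0,9), (0,0,10), (0,0,11) ...
Target (A=1, B=6, C=7) not in reachable set → no.

Answer: no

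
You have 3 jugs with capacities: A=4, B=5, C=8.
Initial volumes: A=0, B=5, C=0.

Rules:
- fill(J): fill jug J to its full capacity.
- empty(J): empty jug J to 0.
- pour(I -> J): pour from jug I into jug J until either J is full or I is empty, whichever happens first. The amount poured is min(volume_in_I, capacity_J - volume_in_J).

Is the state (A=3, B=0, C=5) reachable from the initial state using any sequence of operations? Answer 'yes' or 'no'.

Answer: yes

Derivation:
BFS from (A=0, B=5, C=0):
  1. empty(B) -> (A=0 B=0 C=0)
  2. fill(C) -> (A=0 B=0 C=8)
  3. pour(C -> B) -> (A=0 B=5 C=3)
  4. pour(C -> A) -> (A=3 B=5 C=0)
  5. pour(B -> C) -> (A=3 B=0 C=5)
Target reached → yes.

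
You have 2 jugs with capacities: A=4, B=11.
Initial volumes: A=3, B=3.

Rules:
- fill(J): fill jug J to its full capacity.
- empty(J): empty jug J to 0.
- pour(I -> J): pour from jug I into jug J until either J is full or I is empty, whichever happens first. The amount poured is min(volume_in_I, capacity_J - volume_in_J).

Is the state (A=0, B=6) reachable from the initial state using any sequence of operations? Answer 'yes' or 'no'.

BFS from (A=3, B=3):
  1. pour(A -> B) -> (A=0 B=6)
Target reached → yes.

Answer: yes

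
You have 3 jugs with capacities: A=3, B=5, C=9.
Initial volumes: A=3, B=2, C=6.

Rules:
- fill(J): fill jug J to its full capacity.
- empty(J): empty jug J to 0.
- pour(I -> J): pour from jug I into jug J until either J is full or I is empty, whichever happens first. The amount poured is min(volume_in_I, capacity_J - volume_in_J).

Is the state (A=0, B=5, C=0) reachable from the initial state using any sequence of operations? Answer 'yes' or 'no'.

Answer: yes

Derivation:
BFS from (A=3, B=2, C=6):
  1. empty(C) -> (A=3 B=2 C=0)
  2. pour(A -> B) -> (A=0 B=5 C=0)
Target reached → yes.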